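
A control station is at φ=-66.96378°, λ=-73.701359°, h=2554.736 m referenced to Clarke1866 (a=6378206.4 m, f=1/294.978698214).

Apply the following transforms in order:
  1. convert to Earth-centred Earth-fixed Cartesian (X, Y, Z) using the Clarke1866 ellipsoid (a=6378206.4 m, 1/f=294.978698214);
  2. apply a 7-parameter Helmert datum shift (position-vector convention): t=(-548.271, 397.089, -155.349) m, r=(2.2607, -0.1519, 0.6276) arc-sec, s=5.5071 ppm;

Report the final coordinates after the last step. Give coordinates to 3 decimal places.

X=702216.162 m, Y=-2402975.484 m, Z=-5849209.620 m

start: φ=-66.963780°, λ=-73.701359°, h=2554.736 m
→ ECEF (a=6378206.400, f=1/294.978698214): X=702748.9430, Y=-2403425.5819, Z=-5848996.2356
→ Helmert 7p (PV): X=702216.1624, Y=-2402975.4842, Z=-5849209.6202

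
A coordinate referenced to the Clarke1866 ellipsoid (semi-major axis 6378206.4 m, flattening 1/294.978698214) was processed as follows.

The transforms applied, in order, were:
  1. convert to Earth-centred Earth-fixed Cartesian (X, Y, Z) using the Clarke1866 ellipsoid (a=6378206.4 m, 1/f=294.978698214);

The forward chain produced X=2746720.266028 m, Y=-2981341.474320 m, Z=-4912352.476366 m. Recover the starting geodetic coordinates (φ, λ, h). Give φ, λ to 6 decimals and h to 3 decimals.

start: X=2746720.2660, Y=-2981341.4743, Z=-4912352.4764 m
→ geod (Bowring, a=6378206.400): φ=-50.66083200°, λ=-47.34552200°, h=3676.5320 m

φ=-50.660832°, λ=-47.345522°, h=3676.532 m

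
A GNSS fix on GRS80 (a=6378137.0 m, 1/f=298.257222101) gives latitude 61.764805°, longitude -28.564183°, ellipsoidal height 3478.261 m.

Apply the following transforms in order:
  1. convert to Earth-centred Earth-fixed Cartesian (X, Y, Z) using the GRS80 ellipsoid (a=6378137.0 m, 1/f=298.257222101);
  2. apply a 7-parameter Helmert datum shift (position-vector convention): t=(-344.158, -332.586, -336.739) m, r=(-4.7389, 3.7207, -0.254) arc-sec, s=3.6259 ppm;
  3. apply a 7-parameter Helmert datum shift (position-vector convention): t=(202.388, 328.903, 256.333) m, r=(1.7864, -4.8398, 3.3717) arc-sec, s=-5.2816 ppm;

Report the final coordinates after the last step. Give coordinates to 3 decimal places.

start: φ=61.764805°, λ=-28.564183°, h=3478.261 m
→ ECEF (a=6378137.000, f=1/298.257222101): X=2658525.8949, Y=-1447320.1733, Z=5599226.8437
→ Helmert 7p (PV): X=2658290.5960, Y=-1447532.6391, Z=5598895.7031
→ Helmert 7p (PV): X=2658371.2340, Y=-1447201.1276, Z=5599172.3022

X=2658371.234 m, Y=-1447201.128 m, Z=5599172.302 m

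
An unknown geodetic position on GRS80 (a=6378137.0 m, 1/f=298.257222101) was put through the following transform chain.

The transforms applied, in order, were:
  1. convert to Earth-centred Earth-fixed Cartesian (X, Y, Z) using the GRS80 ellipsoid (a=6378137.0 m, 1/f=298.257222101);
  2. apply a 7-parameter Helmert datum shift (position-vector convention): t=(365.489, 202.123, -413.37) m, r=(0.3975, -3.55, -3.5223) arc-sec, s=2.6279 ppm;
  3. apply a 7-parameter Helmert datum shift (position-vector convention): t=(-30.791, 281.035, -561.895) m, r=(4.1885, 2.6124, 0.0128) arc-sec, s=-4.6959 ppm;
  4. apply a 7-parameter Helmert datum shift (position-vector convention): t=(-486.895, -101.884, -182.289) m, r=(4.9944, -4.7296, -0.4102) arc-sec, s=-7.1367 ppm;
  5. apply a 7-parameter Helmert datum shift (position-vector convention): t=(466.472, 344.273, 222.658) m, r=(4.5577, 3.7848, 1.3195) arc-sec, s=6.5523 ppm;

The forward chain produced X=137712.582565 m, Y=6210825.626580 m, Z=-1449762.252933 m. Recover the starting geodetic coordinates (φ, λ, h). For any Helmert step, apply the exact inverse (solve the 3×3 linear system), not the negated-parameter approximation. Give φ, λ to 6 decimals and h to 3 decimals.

φ=-13.218539°, λ=88.733363°, h=1337.075 m

start: X=137712.5826, Y=6210825.6266, Z=-1449762.2529 m
→ Helmert⁻¹: X=137311.5484, Y=6210407.7404, Z=-1450110.1181
→ Helmert⁻¹: X=137753.8257, Y=6210519.1093, Z=-1450091.7141
→ Helmert⁻¹: X=137804.0095, Y=6210237.7911, Z=-1449660.9884
→ Helmert⁻¹: X=137307.1703, Y=6210018.9007, Z=-1449258.1406
→ geod (Bowring, a=6378137.000): φ=-13.21853900°, λ=88.73336300°, h=1337.0750 m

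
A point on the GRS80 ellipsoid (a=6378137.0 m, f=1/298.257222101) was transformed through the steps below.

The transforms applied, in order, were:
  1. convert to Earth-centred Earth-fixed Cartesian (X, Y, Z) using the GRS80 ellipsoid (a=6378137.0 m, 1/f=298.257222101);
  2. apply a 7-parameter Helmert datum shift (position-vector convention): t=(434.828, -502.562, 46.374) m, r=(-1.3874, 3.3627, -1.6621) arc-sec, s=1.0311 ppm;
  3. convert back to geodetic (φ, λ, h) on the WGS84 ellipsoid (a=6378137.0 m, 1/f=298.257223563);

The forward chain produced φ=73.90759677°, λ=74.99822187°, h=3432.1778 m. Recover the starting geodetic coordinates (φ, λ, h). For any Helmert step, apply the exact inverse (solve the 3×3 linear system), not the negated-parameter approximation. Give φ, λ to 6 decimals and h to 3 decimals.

start: φ=73.907597°, λ=74.998222°, h=3432.178 m
→ ECEF (a=6378137.000, f=1/298.257223563): X=459296.0355, Y=1713903.3800, Z=6109385.7739
→ Helmert⁻¹: X=458747.3201, Y=1714366.7775, Z=6109352.1108
→ geod (Bowring, a=6378137.000): φ=73.90488300°, λ=75.01920600°, h=3484.5740 m

φ=73.904883°, λ=75.019206°, h=3484.574 m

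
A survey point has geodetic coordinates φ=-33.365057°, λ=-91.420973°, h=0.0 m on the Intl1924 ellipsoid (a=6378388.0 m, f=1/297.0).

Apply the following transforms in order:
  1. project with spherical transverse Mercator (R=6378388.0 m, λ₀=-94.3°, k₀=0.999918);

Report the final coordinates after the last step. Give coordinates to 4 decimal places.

start: φ=-33.365057°, λ=-91.420973°, h=0.000 m
→ tm (R=6378388.0, λ₀=-94.3°): E=267702.5210, N=-3717723.6228

E=267702.5210 m, N=-3717723.6228 m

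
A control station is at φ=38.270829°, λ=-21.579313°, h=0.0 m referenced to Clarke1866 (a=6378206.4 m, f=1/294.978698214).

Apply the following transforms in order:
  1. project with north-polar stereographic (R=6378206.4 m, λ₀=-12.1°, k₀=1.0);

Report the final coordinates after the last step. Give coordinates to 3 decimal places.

E=-1018524.700 m, N=-6099992.619 m

start: φ=38.270829°, λ=-21.579313°, h=0.000 m
→ stereo (R=6378206.4, λ₀=-12.1°): E=-1018524.7002, N=-6099992.6189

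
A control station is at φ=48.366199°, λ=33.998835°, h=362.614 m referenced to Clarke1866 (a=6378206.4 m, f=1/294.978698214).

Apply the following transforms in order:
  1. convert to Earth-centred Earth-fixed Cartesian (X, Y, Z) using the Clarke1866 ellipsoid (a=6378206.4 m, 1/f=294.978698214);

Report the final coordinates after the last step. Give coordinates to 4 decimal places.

X=3519931.4563 m, Y=2374119.6142 m, Z=4744092.5020 m

start: φ=48.366199°, λ=33.998835°, h=362.614 m
→ ECEF (a=6378206.400, f=1/294.978698214): X=3519931.4563, Y=2374119.6142, Z=4744092.5020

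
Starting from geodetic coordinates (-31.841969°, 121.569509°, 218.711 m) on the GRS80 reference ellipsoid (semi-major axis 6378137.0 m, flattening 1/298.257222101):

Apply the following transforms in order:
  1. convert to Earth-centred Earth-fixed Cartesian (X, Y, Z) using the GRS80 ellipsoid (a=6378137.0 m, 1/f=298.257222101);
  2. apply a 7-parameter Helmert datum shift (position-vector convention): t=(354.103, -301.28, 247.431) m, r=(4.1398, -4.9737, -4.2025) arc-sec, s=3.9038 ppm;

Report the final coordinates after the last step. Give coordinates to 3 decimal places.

start: φ=-31.841969°, λ=121.569509°, h=218.711 m
→ ECEF (a=6378137.000, f=1/298.257222101): X=-2839383.8459, Y=4620860.7717, Z=-3345673.4031
→ Helmert 7p (PV): X=-2838866.0050, Y=4620702.5303, Z=-3345414.7572

X=-2838866.005 m, Y=4620702.530 m, Z=-3345414.757 m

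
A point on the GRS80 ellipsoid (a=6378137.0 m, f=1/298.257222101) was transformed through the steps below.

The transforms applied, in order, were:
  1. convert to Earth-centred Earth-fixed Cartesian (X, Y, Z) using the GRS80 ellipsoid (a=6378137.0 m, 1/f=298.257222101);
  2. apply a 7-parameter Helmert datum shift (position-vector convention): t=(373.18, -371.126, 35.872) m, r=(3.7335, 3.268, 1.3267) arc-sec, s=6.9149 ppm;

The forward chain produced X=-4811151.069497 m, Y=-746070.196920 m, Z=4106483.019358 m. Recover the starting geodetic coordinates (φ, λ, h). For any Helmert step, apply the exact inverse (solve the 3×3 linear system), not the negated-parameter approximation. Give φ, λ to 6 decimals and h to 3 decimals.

start: X=-4811151.0695, Y=-746070.1969, Z=4106483.0194 m
→ Helmert⁻¹: X=-4811560.8341, Y=-745588.6393, Z=4106356.0144
→ geod (Bowring, a=6378137.000): φ=40.33304400°, λ=-171.19163100°, h=171.4900 m

φ=40.333044°, λ=-171.191631°, h=171.490 m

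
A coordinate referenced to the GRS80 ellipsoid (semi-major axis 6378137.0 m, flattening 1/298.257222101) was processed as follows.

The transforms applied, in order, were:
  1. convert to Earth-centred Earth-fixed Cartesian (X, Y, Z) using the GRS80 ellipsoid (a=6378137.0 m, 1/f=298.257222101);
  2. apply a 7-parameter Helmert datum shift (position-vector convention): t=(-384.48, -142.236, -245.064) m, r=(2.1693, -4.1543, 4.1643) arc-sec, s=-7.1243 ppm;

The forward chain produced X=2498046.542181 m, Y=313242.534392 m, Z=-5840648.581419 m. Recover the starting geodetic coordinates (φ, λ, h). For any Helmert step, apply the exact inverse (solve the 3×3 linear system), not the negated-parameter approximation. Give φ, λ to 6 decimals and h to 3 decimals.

φ=-66.818189°, λ=7.147211°, h=40.604 m

start: X=2498046.5422, Y=313242.5344, Z=-5840648.5814 m
→ Helmert⁻¹: X=2498337.5154, Y=313275.1390, Z=-5840498.7393
→ geod (Bowring, a=6378137.000): φ=-66.81818900°, λ=7.14721100°, h=40.6040 m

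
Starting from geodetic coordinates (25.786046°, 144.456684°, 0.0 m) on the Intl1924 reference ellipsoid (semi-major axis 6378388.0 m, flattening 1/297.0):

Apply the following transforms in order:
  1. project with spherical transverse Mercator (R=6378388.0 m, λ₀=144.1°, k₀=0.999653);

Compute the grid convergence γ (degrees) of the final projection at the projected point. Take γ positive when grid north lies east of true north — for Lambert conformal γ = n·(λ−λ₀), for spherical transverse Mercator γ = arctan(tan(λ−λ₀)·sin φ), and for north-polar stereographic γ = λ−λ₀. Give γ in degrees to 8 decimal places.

0.15516338

start: φ=25.786046°, λ=144.456684°, h=0.000 m
→ into tm (λ₀=144.1°): φ=25.78604600°, λ−λ₀=0.35668400°
convergence γ = 0.15516338°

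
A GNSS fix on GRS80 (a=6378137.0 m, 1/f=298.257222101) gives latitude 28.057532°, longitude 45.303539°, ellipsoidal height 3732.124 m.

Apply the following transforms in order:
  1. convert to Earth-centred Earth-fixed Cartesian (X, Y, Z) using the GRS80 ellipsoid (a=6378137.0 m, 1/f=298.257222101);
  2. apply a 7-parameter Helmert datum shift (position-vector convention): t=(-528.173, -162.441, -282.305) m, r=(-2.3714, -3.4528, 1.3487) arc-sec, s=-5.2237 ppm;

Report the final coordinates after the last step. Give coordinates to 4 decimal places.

start: φ=28.057532°, λ=45.303539°, h=3732.124 m
→ ECEF (a=6378137.000, f=1/298.257222101): X=3964097.3163, Y=4006323.0453, Z=2983888.6089
→ Helmert 7p (PV): X=3963472.2911, Y=4006199.9015, Z=2983611.0143

X=3963472.2911 m, Y=4006199.9015 m, Z=2983611.0143 m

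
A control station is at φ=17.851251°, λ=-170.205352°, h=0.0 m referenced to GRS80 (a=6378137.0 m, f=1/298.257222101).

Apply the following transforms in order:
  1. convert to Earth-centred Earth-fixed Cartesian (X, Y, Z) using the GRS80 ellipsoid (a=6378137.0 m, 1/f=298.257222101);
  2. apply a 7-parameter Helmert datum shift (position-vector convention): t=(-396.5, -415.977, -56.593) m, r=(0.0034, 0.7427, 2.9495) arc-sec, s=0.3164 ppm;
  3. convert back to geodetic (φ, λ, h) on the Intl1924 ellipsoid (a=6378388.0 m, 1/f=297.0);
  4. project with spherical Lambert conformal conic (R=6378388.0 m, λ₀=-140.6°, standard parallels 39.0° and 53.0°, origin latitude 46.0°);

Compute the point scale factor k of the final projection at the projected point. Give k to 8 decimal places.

start: φ=17.851251°, λ=-170.205352°, h=0.000 m
→ ECEF (a=6378137.000, f=1/298.257222101): X=-5984454.7541, Y=-1033119.1492, Z=1942720.1960
→ Helmert 7p (PV): X=-5984831.3792, Y=-1033621.0603, Z=1942685.7489
→ geod (Bowring, a=6378388.000): φ=17.85017078°, λ=-170.20129050°, h=181.5563 m
→ into lcc (λ₀=-140.6°): φ=17.85017078°, λ−λ₀=-29.60129050°
scale k = 1.10812856

1.10812856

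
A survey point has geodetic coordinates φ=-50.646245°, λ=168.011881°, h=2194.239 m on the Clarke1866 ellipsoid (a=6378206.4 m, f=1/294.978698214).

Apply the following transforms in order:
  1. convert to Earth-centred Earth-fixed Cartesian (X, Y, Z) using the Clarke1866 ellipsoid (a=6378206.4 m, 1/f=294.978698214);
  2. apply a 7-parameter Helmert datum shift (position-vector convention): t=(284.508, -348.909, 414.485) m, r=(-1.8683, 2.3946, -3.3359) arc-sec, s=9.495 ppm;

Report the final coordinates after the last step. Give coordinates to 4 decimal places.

X=-3965443.4309 m, Y=841743.5752 m, Z=-4909770.6352 m

start: φ=-50.646245°, λ=168.011881°, h=2194.239 m
→ ECEF (a=6378206.400, f=1/294.978698214): X=-3965646.8993, Y=842064.8279, Z=-4910176.9098
→ Helmert 7p (PV): X=-3965443.4309, Y=841743.5752, Z=-4909770.6352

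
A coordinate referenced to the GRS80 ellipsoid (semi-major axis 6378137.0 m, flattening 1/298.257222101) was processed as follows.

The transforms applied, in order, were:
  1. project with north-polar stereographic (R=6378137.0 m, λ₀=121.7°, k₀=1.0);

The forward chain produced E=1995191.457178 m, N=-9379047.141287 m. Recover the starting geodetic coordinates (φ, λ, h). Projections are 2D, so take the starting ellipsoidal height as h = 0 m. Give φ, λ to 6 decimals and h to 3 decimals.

start: E=1995191.4572, N=-9379047.1413 m
→ stereo⁻¹: φ=16.13548700°, λ=133.70943000°

φ=16.135487°, λ=133.709430°, h=0.000 m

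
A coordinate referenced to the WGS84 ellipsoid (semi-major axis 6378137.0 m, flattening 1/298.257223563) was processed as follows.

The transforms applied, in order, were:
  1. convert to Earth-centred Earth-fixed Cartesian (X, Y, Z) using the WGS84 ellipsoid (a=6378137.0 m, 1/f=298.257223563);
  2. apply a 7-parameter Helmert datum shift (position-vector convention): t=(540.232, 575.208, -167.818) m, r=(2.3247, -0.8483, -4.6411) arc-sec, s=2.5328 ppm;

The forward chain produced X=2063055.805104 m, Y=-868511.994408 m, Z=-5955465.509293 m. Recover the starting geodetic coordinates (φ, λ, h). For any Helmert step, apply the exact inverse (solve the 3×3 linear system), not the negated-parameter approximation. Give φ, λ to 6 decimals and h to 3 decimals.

start: X=2063055.8051, Y=-868511.9944, Z=-5955465.5093 m
→ Helmert⁻¹: X=2062505.4125, Y=-869105.7122, Z=-5955281.2949
→ geod (Bowring, a=6378137.000): φ=-69.52891400°, λ=-22.84975400°, h=2581.6260 m

φ=-69.528914°, λ=-22.849754°, h=2581.626 m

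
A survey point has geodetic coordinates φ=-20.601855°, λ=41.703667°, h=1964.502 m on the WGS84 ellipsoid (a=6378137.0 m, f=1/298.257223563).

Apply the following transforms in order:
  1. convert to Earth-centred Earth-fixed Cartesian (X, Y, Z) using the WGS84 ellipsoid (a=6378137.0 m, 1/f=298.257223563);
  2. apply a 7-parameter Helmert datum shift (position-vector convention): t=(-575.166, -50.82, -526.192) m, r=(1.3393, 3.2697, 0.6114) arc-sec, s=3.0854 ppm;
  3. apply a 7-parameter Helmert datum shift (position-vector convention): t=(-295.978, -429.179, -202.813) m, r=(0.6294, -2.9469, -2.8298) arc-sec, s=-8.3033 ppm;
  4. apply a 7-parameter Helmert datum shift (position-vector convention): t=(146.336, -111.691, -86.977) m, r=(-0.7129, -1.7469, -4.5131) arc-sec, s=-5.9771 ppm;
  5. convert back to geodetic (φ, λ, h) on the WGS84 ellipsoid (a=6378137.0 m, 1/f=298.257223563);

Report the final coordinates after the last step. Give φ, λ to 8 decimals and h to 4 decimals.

φ=-20.61119414°, λ=41.70218390°, h=1305.2171 m

start: φ=-20.601855°, λ=41.703667°, h=1964.502 m
→ ECEF (a=6378137.000, f=1/298.257223563): X=4460578.7073, Y=3974742.7936, Z=-2230879.1135
→ Helmert 7p (PV): X=4459970.1583, Y=3974731.9445, Z=-2231457.0892
→ Helmert 7p (PV): X=4459723.5582, Y=3974215.3842, Z=-2231565.5264
→ Helmert 7p (PV): X=4459949.0933, Y=3973974.6474, Z=-2231615.1307
→ geod (Bowring, a=6378137.000): φ=-20.61119414°, λ=41.70218390°, h=1305.2171 m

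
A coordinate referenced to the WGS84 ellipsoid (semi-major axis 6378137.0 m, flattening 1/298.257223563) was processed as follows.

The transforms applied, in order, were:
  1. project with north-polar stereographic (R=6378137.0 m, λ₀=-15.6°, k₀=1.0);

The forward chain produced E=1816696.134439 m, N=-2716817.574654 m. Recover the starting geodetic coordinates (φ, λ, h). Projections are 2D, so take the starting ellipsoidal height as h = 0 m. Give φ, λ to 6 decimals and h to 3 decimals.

start: E=1816696.1344, N=-2716817.5747 m
→ stereo⁻¹: φ=61.25900700°, λ=18.17006700°

φ=61.259007°, λ=18.170067°, h=0.000 m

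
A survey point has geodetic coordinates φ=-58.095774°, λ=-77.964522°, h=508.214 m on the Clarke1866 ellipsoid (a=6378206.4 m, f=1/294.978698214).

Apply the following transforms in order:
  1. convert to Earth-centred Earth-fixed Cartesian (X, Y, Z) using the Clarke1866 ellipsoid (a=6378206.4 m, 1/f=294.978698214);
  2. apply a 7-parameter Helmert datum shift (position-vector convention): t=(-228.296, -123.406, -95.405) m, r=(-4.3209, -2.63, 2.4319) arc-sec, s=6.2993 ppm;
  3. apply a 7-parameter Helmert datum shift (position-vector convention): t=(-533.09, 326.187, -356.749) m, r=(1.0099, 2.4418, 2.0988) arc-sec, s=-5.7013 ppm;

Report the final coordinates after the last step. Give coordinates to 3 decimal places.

X=703981.824 m, Y=-3304995.056 m, Z=-5392016.513 m

start: φ=-58.095774°, λ=-77.964522°, h=508.214 m
→ ECEF (a=6378206.400, f=1/294.978698214): X=704665.2669, Y=-3305124.7910, Z=-5391614.8336
→ Helmert 7p (PV): X=704549.1248, Y=-3305373.6547, Z=-5391665.9798
→ Helmert 7p (PV): X=703981.8237, Y=-3304995.0557, Z=-5392016.5133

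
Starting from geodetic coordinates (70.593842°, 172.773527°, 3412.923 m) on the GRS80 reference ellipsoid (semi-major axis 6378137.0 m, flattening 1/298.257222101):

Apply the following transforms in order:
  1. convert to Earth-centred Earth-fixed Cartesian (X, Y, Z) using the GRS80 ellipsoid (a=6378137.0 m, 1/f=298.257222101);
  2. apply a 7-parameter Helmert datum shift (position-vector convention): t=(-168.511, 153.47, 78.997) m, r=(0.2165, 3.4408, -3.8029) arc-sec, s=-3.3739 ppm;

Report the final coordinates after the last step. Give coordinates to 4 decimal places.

X=-2109851.8810 m, Y=267704.7466 m, Z=5996689.8990 m

start: φ=70.593842°, λ=172.773527°, h=3412.923 m
→ ECEF (a=6378137.000, f=1/298.257222101): X=-2109795.4522, Y=267519.5752, Z=5996595.6588
→ Helmert 7p (PV): X=-2109851.8810, Y=267704.7466, Z=5996689.8990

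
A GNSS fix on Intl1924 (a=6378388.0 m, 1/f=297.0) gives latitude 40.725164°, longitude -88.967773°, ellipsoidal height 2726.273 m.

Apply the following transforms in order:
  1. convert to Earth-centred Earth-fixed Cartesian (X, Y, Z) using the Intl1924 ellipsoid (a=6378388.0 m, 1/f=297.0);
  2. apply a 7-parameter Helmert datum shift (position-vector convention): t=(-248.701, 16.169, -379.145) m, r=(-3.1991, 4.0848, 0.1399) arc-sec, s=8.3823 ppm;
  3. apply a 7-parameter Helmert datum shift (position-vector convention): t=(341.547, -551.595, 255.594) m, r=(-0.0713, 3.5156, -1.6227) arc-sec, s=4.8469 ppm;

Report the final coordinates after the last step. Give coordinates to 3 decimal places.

start: φ=40.725164°, λ=-88.967773°, h=2726.273 m
→ ECEF (a=6378388.000, f=1/297.0): X=87242.8129, Y=-4842059.1216, Z=4141189.5642
→ Helmert 7p (PV): X=87080.1388, Y=-4842019.2520, Z=4140918.5035
→ Helmert 7p (PV): X=87454.5938, Y=-4842593.5694, Z=4141194.3577

X=87454.594 m, Y=-4842593.569 m, Z=4141194.358 m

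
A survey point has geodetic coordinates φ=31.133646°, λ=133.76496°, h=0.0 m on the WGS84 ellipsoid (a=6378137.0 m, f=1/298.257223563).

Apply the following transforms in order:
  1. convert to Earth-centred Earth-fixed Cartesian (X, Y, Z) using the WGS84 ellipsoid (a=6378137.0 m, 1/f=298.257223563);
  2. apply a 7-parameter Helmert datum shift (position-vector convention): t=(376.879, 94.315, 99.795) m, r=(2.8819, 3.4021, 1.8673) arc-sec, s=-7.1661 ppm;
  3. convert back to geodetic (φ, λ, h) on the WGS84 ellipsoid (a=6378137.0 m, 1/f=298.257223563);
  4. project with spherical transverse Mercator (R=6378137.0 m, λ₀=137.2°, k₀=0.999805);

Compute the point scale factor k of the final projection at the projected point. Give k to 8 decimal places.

start: φ=31.133646°, λ=133.764960°, h=0.000 m
→ ECEF (a=6378137.000, f=1/298.257223563): X=-3779696.2870, Y=3946259.0260, Z=3278585.6074
→ Helmert 7p (PV): X=-3779273.9712, Y=3946245.0371, Z=3278779.3851
→ geod (Bowring, a=6378137.000): φ=31.13655142°, λ=133.76186335°, h=-158.4835 m
→ into tm (λ₀=137.2°): φ=31.13655142°, λ−λ₀=-3.43813665°
scale k = 1.00112480

1.00112480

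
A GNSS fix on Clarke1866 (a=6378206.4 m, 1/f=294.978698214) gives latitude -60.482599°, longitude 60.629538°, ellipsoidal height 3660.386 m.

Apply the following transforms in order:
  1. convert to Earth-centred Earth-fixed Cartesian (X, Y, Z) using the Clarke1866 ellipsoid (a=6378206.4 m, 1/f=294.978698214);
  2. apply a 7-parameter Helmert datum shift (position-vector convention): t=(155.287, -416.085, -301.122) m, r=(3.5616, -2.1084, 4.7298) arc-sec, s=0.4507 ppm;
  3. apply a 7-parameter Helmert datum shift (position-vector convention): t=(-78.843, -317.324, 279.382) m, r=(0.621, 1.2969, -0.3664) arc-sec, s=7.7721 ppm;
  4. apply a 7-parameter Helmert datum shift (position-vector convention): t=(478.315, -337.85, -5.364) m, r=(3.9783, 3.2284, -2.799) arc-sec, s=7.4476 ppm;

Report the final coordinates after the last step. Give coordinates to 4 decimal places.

X=1546579.1976 m, Y=2746373.1969 m, Z=-5530176.9697 m

start: φ=-60.482599°, λ=60.629538°, h=3660.386 m
→ ECEF (a=6378206.400, f=1/294.978698214): X=1546085.8548, Y=2747170.8848, Z=-5530153.7668
→ Helmert 7p (PV): X=1546235.3722, Y=2746886.9807, Z=-5530394.1417
→ Helmert 7p (PV): X=1546138.6533, Y=2746604.9096, Z=-5530159.1944
→ Helmert 7p (PV): X=1546579.1976, Y=2746373.1969, Z=-5530176.9697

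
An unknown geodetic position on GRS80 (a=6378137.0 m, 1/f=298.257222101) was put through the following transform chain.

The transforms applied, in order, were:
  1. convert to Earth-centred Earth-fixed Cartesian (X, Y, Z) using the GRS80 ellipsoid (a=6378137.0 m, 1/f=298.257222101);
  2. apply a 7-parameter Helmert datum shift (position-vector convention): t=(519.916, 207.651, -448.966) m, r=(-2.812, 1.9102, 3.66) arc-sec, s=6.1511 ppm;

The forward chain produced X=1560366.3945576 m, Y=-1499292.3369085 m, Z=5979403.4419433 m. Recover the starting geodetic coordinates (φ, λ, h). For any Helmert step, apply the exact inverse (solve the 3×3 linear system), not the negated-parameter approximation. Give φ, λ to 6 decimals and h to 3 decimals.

start: X=1560366.3946, Y=-1499292.3369, Z=5979403.4419 m
→ Helmert⁻¹: X=1559754.8962, Y=-1499599.9635, Z=5979809.6263
→ geod (Bowring, a=6378137.000): φ=70.23088000°, λ=-43.87356000°, h=9.2790 m

φ=70.230880°, λ=-43.873560°, h=9.279 m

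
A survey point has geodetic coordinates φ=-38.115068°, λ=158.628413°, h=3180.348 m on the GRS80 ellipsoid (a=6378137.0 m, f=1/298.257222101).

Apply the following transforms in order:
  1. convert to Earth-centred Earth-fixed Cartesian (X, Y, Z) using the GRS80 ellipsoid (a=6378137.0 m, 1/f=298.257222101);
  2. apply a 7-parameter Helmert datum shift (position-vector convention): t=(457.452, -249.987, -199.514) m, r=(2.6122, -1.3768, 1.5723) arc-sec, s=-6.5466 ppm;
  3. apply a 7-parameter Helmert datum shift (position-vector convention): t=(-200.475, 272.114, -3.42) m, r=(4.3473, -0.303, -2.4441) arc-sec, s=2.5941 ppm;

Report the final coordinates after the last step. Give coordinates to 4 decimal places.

X=-4681065.5310 m, Y=1832102.3462 m, Z=-3917627.5659 m

start: φ=-38.115068°, λ=158.628413°, h=3180.348 m
→ ECEF (a=6378137.000, f=1/298.257222101): X=-4681380.6561, Y=1831935.4984, Z=-3917463.7968
→ Helmert 7p (PV): X=-4680880.3727, Y=1831687.4454, Z=-3917645.7123
→ Helmert 7p (PV): X=-4681065.5310, Y=1832102.3462, Z=-3917627.5659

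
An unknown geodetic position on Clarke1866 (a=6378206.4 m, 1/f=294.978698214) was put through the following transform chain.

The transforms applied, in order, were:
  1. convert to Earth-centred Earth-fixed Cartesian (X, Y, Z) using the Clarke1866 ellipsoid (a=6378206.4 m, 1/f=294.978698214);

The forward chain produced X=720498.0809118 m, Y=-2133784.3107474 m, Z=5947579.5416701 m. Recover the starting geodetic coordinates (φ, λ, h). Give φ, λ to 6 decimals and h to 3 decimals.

start: X=720498.0809, Y=-2133784.3107, Z=5947579.5417 m
→ geod (Bowring, a=6378206.400): φ=69.38858100°, λ=-71.34212400°, h=422.2540 m

φ=69.388581°, λ=-71.342124°, h=422.254 m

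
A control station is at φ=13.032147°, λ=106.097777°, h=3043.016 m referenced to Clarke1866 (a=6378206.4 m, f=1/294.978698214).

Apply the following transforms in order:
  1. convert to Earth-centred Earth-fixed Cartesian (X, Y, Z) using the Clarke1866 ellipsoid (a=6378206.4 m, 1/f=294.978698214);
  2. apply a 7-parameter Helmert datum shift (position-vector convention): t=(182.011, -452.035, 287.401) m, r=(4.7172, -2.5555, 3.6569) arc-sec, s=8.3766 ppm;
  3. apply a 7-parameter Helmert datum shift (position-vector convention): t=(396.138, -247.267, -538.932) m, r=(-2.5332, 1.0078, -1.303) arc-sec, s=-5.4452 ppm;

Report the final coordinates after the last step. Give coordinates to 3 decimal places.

X=-1723605.905 m, Y=5973438.250 m, Z=1429270.849 m

start: φ=13.032147°, λ=106.097777°, h=3043.016 m
→ ECEF (a=6378206.400, f=1/294.978698214): X=-1724100.0946, Y=5974154.8437, Z=1429467.8651
→ Helmert 7p (PV): X=-1724056.1537, Y=5973689.5930, Z=1429882.5073
→ Helmert 7p (PV): X=-1723605.9053, Y=5973438.2498, Z=1429270.8486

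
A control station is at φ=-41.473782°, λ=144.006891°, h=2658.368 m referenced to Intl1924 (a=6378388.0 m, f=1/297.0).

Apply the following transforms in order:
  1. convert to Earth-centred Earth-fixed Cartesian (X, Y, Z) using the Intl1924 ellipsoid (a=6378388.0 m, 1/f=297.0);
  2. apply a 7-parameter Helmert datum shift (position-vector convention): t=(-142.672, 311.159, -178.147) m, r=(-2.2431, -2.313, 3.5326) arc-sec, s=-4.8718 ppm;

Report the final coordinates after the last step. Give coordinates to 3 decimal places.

start: φ=-41.473782°, λ=144.006891°, h=2658.368 m
→ ECEF (a=6378388.000, f=1/297.0): X=-3874006.4471, Y=2813918.6233, Z=-4203823.3692
→ Helmert 7p (PV): X=-3874131.2978, Y=2814104.0097, Z=-4204055.0787

X=-3874131.298 m, Y=2814104.010 m, Z=-4204055.079 m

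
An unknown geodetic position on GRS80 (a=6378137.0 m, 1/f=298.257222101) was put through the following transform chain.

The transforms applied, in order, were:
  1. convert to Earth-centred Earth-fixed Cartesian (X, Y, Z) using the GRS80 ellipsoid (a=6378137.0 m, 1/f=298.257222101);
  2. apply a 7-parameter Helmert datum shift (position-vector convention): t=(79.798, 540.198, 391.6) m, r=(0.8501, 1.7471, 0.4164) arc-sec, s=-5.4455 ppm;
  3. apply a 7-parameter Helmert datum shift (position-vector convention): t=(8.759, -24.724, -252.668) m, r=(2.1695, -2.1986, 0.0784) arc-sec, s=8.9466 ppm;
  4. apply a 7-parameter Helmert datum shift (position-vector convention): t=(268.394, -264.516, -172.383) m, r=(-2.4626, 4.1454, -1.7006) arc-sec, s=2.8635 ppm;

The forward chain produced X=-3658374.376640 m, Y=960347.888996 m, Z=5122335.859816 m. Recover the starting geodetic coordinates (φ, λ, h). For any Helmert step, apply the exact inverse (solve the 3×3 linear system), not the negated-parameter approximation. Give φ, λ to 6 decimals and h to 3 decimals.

start: X=-3658374.3766, Y=960347.8890, Z=5122335.8598 m
→ Helmert⁻¹: X=-3658743.1613, Y=960518.3321, Z=5122431.5107
→ Helmert⁻¹: X=-3658664.2190, Y=960589.7336, Z=5122667.2431
→ Helmert⁻¹: X=-3658805.3891, Y=960083.2607, Z=5122268.5890
→ geod (Bowring, a=6378137.000): φ=53.73864600°, λ=165.29687000°, h=3319.5890 m

φ=53.738646°, λ=165.296870°, h=3319.589 m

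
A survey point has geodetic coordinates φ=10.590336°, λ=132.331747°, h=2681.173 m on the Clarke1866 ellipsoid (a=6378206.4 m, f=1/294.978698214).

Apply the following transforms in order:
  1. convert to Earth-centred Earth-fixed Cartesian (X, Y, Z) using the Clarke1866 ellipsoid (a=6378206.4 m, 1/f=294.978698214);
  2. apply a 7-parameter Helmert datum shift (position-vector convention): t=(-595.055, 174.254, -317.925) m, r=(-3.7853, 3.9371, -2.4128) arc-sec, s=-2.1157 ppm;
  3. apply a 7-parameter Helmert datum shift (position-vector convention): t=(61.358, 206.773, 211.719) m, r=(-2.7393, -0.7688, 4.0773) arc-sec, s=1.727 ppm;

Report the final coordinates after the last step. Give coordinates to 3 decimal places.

start: φ=10.590336°, λ=132.331747°, h=2681.173 m
→ ECEF (a=6378206.400, f=1/294.978698214): X=-4224320.1915, Y=4637302.7976, Z=1164913.7256
→ Helmert 7p (PV): X=-4224829.8286, Y=4637538.0327, Z=1164588.8659
→ Helmert 7p (PV): X=-4224871.7794, Y=4637684.7674, Z=1164725.2602

X=-4224871.779 m, Y=4637684.767 m, Z=1164725.260 m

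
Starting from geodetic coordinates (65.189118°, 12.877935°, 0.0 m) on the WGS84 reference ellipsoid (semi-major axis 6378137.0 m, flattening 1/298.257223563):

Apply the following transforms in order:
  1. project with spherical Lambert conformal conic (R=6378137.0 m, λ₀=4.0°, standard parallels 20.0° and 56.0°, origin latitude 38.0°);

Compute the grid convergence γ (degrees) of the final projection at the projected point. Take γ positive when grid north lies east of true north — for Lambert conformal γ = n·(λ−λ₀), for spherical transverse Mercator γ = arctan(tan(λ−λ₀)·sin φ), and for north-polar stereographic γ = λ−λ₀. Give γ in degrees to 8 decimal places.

start: φ=65.189118°, λ=12.877935°, h=0.000 m
→ into lcc (λ₀=4.0°): φ=65.18911800°, λ−λ₀=8.87793500°
convergence γ = 5.56090349°

5.56090349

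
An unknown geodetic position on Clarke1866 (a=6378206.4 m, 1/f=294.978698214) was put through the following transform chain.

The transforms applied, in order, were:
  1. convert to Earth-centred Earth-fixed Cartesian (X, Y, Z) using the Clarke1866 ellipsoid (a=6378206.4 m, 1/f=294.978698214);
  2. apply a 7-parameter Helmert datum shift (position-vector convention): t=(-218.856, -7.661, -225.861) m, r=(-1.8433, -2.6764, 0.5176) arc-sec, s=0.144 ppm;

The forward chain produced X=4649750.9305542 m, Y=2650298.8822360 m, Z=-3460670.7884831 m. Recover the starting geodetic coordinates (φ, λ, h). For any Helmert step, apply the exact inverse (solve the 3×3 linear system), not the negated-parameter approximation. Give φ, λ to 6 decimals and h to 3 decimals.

start: X=4649750.9306, Y=2650298.8822, Z=-3460670.7885 m
→ Helmert⁻¹: X=4649930.8660, Y=2650325.4179, Z=-3460481.0798
→ geod (Bowring, a=6378206.400): φ=-33.06242000°, λ=29.68188300°, h=1652.2570 m

φ=-33.062420°, λ=29.681883°, h=1652.257 m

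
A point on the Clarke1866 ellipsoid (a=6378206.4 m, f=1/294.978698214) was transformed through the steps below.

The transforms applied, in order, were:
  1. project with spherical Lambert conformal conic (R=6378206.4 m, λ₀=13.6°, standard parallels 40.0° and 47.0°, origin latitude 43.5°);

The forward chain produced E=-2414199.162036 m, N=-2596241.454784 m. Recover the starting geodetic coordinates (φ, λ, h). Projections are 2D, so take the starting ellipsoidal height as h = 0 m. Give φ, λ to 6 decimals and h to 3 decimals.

φ=18.153804°, λ=-7.525875°, h=0.000 m

start: E=-2414199.1620, N=-2596241.4548 m
→ lcc⁻¹: φ=18.15380400°, λ=-7.52587500°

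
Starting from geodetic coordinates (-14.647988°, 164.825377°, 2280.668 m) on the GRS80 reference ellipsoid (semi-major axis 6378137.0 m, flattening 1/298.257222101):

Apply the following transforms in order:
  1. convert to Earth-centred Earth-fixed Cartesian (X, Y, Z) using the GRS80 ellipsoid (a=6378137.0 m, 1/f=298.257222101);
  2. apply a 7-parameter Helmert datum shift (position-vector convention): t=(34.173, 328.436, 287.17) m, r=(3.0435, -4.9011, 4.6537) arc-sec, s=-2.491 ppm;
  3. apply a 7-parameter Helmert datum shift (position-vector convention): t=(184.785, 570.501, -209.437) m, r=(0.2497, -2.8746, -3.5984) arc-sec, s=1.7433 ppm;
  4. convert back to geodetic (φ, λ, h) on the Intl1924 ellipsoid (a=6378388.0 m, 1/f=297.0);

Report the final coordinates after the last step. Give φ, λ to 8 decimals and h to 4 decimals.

start: φ=-14.647988°, λ=164.825377°, h=2280.668 m
→ ECEF (a=6378137.000, f=1/298.257222101): X=-5959076.3986, Y=1616211.3868, Z=-1603024.2303
→ Helmert 7p (PV): X=-5959025.7564, Y=1616425.0028, Z=-1602850.8140
→ Helmert 7p (PV): X=-5958800.8222, Y=1617104.2207, Z=-1603144.1363
→ geod (Bowring, a=6378388.000): φ=-14.64951242°, λ=164.81671128°, h=2034.6753 m

φ=-14.64951242°, λ=164.81671128°, h=2034.6753 m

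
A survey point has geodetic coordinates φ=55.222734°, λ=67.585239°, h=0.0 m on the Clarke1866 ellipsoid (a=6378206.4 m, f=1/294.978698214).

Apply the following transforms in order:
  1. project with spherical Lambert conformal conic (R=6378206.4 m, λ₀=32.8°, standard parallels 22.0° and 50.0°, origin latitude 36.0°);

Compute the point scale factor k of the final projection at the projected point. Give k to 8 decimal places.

start: φ=55.222734°, λ=67.585239°, h=0.000 m
→ into lcc (λ₀=32.8°): φ=55.22273400°, λ−λ₀=34.78523900°
scale k = 1.03067904

1.03067904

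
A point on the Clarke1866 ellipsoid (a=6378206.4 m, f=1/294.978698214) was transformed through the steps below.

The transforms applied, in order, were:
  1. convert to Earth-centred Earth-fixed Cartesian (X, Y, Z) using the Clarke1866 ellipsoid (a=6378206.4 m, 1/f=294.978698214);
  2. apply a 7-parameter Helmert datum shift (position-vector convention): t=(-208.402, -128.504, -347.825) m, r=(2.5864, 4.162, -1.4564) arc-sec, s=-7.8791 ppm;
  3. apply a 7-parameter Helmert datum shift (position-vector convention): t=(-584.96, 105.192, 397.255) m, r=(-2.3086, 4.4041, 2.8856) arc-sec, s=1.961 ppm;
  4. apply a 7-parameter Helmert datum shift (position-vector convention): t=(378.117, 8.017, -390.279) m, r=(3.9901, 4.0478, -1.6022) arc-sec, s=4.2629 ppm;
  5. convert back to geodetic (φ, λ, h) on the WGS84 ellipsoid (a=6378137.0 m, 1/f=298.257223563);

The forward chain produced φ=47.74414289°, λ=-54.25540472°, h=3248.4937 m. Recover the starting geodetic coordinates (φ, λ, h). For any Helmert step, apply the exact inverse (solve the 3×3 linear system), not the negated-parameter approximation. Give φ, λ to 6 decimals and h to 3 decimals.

φ=47.749808°, λ=-54.253098°, h=3727.950 m

start: φ=47.744143°, λ=-54.255405°, h=3248.494 m
→ ECEF (a=6378137.000, f=1/298.257223563): X=2511360.6480, Y=-3489194.1008, Z=4700198.0010
→ Helmert⁻¹: X=2510906.6815, Y=-3489076.8071, Z=4700685.0113
→ Helmert⁻¹: X=2511337.5433, Y=-3489262.8975, Z=4700293.1071
→ Helmert⁻¹: X=2511495.5180, Y=-3489085.2077, Z=4700772.3964
→ geod (Bowring, a=6378206.400): φ=47.74980800°, λ=-54.25309800°, h=3727.9500 m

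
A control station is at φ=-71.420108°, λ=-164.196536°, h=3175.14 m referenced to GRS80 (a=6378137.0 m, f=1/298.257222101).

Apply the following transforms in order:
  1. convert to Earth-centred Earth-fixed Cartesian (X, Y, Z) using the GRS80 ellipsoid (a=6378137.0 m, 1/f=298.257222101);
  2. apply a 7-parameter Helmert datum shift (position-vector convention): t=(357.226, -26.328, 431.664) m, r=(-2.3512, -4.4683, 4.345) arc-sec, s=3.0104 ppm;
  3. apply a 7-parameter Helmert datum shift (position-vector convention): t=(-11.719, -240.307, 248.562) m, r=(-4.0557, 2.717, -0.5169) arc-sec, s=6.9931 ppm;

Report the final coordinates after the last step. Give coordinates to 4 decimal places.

X=-1961922.2666 m, Y=-555901.5880 m, Z=-6025769.0662 m

start: φ=-71.420108°, λ=-164.196536°, h=3175.140 m
→ ECEF (a=6378137.000, f=1/298.257222101): X=-1962309.6268, Y=-555405.7934, Z=-6026389.5969
→ Helmert 7p (PV): X=-1961816.0587, Y=-555543.8246, Z=-6026012.2532
→ Helmert 7p (PV): X=-1961922.2666, Y=-555901.5880, Z=-6025769.0662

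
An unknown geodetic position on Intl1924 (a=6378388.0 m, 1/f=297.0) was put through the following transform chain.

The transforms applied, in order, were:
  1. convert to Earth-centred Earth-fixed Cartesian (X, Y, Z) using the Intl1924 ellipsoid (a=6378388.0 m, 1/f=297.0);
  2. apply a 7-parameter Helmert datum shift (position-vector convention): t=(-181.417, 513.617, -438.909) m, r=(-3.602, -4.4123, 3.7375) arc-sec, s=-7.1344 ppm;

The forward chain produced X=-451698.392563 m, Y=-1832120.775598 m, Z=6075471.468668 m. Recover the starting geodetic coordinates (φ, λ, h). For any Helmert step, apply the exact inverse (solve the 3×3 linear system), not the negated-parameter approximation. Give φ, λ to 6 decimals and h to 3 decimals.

start: X=-451698.3926, Y=-1832120.7756, Z=6075471.4687 m
→ Helmert⁻¹: X=-451423.4332, Y=-1832745.3916, Z=6075931.3773
→ geod (Bowring, a=6378388.000): φ=72.85143300°, λ=-103.83708400°, h=3570.9860 m

φ=72.851433°, λ=-103.837084°, h=3570.986 m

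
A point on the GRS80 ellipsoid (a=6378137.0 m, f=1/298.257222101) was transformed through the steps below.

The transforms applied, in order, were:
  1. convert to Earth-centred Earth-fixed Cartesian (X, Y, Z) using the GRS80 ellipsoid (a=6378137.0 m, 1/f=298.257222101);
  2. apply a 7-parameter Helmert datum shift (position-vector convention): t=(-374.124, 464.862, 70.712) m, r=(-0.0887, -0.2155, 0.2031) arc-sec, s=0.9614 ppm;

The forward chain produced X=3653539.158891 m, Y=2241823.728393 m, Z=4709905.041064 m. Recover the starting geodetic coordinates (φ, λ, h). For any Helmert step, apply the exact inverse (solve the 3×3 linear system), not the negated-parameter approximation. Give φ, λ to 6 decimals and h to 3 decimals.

start: X=3653539.1589, Y=2241823.7284, Z=4709905.0411 m
→ Helmert⁻¹: X=3653916.8977, Y=2241351.0883, Z=4709826.9474
→ geod (Bowring, a=6378137.000): φ=47.88501900°, λ=31.52539100°, h=2041.9810 m

φ=47.885019°, λ=31.525391°, h=2041.981 m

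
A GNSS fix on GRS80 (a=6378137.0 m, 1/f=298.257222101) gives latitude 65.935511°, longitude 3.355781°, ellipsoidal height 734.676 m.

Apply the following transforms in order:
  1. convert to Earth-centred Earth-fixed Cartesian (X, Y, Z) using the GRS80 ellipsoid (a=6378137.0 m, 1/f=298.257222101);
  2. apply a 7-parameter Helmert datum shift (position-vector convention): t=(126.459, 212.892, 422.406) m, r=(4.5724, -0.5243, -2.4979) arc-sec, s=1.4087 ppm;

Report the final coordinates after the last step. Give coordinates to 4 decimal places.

X=2604011.2404 m, Y=152736.1719 m, Z=5802130.4343 m

start: φ=65.935511°, λ=3.355781°, h=734.676 m
→ ECEF (a=6378137.000, f=1/298.257222101): X=2603894.0115, Y=152683.2083, Z=5801689.8521
→ Helmert 7p (PV): X=2604011.2404, Y=152736.1719, Z=5802130.4343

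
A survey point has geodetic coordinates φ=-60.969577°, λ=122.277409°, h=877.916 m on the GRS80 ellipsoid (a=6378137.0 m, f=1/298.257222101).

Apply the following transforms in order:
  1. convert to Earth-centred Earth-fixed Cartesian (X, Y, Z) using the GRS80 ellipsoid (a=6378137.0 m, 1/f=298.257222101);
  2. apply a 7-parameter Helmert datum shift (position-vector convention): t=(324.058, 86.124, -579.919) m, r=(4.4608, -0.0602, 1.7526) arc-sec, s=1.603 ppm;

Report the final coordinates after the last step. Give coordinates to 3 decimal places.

X=-1657038.390 m, Y=2624137.636 m, Z=-5554998.492 m

start: φ=-60.969577°, λ=122.277409°, h=877.916 m
→ ECEF (a=6378137.000, f=1/298.257222101): X=-1657339.1167, Y=2623941.2637, Z=-5554465.9324
→ Helmert 7p (PV): X=-1657038.3896, Y=2624137.6359, Z=-5554998.4920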